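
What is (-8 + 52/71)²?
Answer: 266256/5041 ≈ 52.818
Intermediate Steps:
(-8 + 52/71)² = (-516/71)² = 266256/5041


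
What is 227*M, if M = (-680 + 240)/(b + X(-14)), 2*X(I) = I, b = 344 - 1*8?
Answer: -99880/329 ≈ -303.59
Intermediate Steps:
b = 336 (b = 344 - 8 = 336)
X(I) = I/2
M = -440/329 (M = (-680 + 240)/(336 + (½)*(-14)) = -440/(336 - 7) = -440/329 ≈ -1.3374)
227*M = 227*(-440/329) = -99880/329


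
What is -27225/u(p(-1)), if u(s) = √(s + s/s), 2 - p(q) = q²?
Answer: -27225*√2/2 ≈ -19251.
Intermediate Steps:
p(q) = 2 - q²
u(s) = √(1 + s) (u(s) = √(s + 1) = √(1 + s))
-27225/u(p(-1)) = -27225/√(1 + (2 - 1*(-1)²)) = -27225/√(1 + (2 - 1*1)) = -27225/√(1 + (2 - 1)) = -27225/√(1 + 1) = -27225*√2/2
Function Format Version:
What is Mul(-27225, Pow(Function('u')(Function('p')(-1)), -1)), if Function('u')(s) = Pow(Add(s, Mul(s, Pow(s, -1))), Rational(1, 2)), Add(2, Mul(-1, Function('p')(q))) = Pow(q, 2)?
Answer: Mul(Rational(-27225, 2), Pow(2, Rational(1, 2))) ≈ -19251.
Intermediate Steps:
Function('p')(q) = Add(2, Mul(-1, Pow(q, 2)))
Function('u')(s) = Pow(Add(1, s), Rational(1, 2)) (Function('u')(s) = Pow(Add(s, 1), Rational(1, 2)) = Pow(Add(1, s), Rational(1, 2)))
Mul(-27225, Pow(Function('u')(Function('p')(-1)), -1)) = Mul(-27225, Pow(Pow(Add(1, Add(2, Mul(-1, Pow(-1, 2)))), Rational(1, 2)), -1)) = Mul(-27225, Pow(Pow(Add(1, Add(2, Mul(-1, 1))), Rational(1, 2)), -1)) = Mul(-27225, Pow(Pow(Add(1, Add(2, -1)), Rational(1, 2)), -1)) = Mul(-27225, Pow(Pow(Add(1, 1), Rational(1, 2)), -1)) = Mul(-27225, Pow(Pow(2, Rational(1, 2)), -1)) = Mul(-27225, Mul(Rational(1, 2), Pow(2, Rational(1, 2)))) = Mul(Rational(-27225, 2), Pow(2, Rational(1, 2)))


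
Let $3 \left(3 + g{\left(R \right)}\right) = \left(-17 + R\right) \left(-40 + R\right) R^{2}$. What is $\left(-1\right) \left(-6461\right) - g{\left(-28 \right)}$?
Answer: $-793216$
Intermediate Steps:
$g{\left(R \right)} = -3 + \frac{R^{2} \left(-40 + R\right) \left(-17 + R\right)}{3}$ ($g{\left(R \right)} = -3 + \frac{\left(-17 + R\right) \left(-40 + R\right) R^{2}}{3} = -3 + \frac{\left(-40 + R\right) \left(-17 + R\right) R^{2}}{3} = -3 + \frac{R^{2} \left(-40 + R\right) \left(-17 + R\right)}{3}$)
$\left(-1\right) \left(-6461\right) - g{\left(-28 \right)} = \left(-1\right) \left(-6461\right) - \left(-3 - 19 \left(-28\right)^{3} + \frac{\left(-28\right)^{4}}{3} + \frac{680 \left(-28\right)^{2}}{3}\right) = 6461 - \left(-3 - -417088 + \frac{1}{3} \cdot 614656 + \frac{680}{3} \cdot 784\right) = 6461 - \left(-3 + 417088 + \frac{614656}{3} + \frac{533120}{3}\right) = 6461 - 799677 = -793216$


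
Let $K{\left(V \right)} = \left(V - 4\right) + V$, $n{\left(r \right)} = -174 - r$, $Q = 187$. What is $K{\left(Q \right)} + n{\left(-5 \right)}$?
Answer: $201$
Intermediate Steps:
$K{\left(V \right)} = -4 + 2 V$ ($K{\left(V \right)} = \left(-4 + V\right) + V = -4 + 2 V$)
$K{\left(Q \right)} + n{\left(-5 \right)} = \left(-4 + 2 \cdot 187\right) - 169 = \left(-4 + 374\right) + \left(-174 + 5\right) = 370 - 169 = 201$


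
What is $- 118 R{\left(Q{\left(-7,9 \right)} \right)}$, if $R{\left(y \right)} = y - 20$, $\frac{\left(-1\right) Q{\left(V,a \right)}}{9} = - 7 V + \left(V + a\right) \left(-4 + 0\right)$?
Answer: $45902$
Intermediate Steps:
$Q{\left(V,a \right)} = 36 a + 99 V$ ($Q{\left(V,a \right)} = - 9 \left(- 7 V + \left(V + a\right) \left(-4 + 0\right)\right) = - 9 \left(- 7 V + \left(V + a\right) \left(-4\right)\right) = - 9 \left(- 7 V - \left(4 V + 4 a\right)\right) = - 9 \left(- 11 V - 4 a\right) = 36 a + 99 V$)
$R{\left(y \right)} = -20 + y$
$- 118 R{\left(Q{\left(-7,9 \right)} \right)} = - 118 \left(-20 + \left(36 \cdot 9 + 99 \left(-7\right)\right)\right) = - 118 \left(-20 + \left(324 - 693\right)\right) = - 118 \left(-20 - 369\right) = \left(-118\right) \left(-389\right) = 45902$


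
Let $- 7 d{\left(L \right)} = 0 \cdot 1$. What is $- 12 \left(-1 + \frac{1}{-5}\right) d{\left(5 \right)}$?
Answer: $0$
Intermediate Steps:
$d{\left(L \right)} = 0$ ($d{\left(L \right)} = - \frac{0 \cdot 1}{7} = \left(- \frac{1}{7}\right) 0 = 0$)
$- 12 \left(-1 + \frac{1}{-5}\right) d{\left(5 \right)} = - 12 \left(-1 + \frac{1}{-5}\right) 0 = - 12 \left(-1 - \frac{1}{5}\right) 0 = - 12 \left(\left(- \frac{6}{5}\right) 0\right) = \left(-12\right) 0 = 0$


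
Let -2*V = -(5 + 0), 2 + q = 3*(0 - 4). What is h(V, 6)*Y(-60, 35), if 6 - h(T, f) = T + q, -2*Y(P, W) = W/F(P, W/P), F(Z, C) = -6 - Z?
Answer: -1225/216 ≈ -5.6713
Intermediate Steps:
q = -14 (q = -2 + 3*(0 - 4) = -2 + 3*(-4) = -2 - 12 = -14)
Y(P, W) = -W/(2*(-6 - P))
V = 5/2 (V = -(-1)*(5 + 0)/2 = -(-1)*5/2 = -1/2*(-5) = 5/2 ≈ 2.5000)
h(T, f) = 20 - T (h(T, f) = 6 - (T - 14) = 6 - (-14 + T) = 6 + (14 - T) = 20 - T)
h(V, 6)*Y(-60, 35) = (20 - 1*5/2)*((1/2)*35/(6 - 60)) = (20 - 5/2)*((1/2)*35/(-54)) = 35*((1/2)*35*(-1/54))/2 = (35/2)*(-35/108) = -1225/216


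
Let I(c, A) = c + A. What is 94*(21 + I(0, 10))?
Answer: 2914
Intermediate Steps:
I(c, A) = A + c
94*(21 + I(0, 10)) = 94*(21 + (10 + 0)) = 94*(21 + 10) = 94*31 = 2914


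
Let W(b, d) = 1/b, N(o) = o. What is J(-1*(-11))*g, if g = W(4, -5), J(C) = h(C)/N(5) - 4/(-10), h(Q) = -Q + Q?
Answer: ⅒ ≈ 0.10000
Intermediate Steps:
h(Q) = 0
J(C) = ⅖ (J(C) = 0/5 - 4/(-10) = 0*(⅕) - 4*(-⅒) = 0 + ⅖ = ⅖)
g = ¼ (g = 1/4 = ¼ ≈ 0.25000)
J(-1*(-11))*g = (⅖)*(¼) = ⅒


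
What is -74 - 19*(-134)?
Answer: 2472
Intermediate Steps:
-74 - 19*(-134) = -74 + 2546 = 2472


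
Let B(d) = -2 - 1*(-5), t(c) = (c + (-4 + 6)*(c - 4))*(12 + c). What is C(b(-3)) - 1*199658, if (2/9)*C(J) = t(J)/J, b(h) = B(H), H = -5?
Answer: -399271/2 ≈ -1.9964e+5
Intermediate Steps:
t(c) = (-8 + 3*c)*(12 + c) (t(c) = (c + 2*(-4 + c))*(12 + c) = (c + (-8 + 2*c))*(12 + c) = (-8 + 3*c)*(12 + c))
B(d) = 3 (B(d) = -2 + 5 = 3)
b(h) = 3
C(J) = 9*(-96 + 3*J² + 28*J)/(2*J) (C(J) = 9*((-96 + 3*J² + 28*J)/J)/2 = 9*(-96 + 3*J² + 28*J)/(2*J))
C(b(-3)) - 1*199658 = (126 - 432/3 + (27/2)*3) - 1*199658 = (126 - 432*⅓ + 81/2) - 199658 = (126 - 144 + 81/2) - 199658 = 45/2 - 199658 = -399271/2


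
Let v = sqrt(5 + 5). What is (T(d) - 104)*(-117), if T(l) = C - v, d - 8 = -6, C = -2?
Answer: 12402 + 117*sqrt(10) ≈ 12772.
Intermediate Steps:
d = 2 (d = 8 - 6 = 2)
v = sqrt(10) ≈ 3.1623
T(l) = -2 - sqrt(10)
(T(d) - 104)*(-117) = ((-2 - sqrt(10)) - 104)*(-117) = (-106 - sqrt(10))*(-117) = 12402 + 117*sqrt(10)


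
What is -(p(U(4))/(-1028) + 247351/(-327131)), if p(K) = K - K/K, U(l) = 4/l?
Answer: 247351/327131 ≈ 0.75612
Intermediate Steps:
p(K) = -1 + K (p(K) = K - 1*1 = K - 1 = -1 + K)
-(p(U(4))/(-1028) + 247351/(-327131)) = -((-1 + 4/4)/(-1028) + 247351/(-327131)) = -((-1 + 4*(¼))*(-1/1028) + 247351*(-1/327131)) = -((-1 + 1)*(-1/1028) - 247351/327131) = -(0*(-1/1028) - 247351/327131) = -(0 - 247351/327131) = -1*(-247351/327131) = 247351/327131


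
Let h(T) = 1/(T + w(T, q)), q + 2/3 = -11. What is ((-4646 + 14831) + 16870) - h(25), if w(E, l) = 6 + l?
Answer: 1569187/58 ≈ 27055.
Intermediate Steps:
q = -35/3 (q = -⅔ - 11 = -35/3 ≈ -11.667)
h(T) = 1/(-17/3 + T) (h(T) = 1/(T + (6 - 35/3)) = 1/(T - 17/3) = 1/(-17/3 + T))
((-4646 + 14831) + 16870) - h(25) = ((-4646 + 14831) + 16870) - 3/(-17 + 3*25) = (10185 + 16870) - 3/(-17 + 75) = 27055 - 3/58 = 1569187/58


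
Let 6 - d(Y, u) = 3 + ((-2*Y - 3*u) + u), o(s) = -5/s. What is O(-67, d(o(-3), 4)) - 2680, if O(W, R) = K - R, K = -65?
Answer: -8278/3 ≈ -2759.3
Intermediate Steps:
d(Y, u) = 3 + 2*Y + 2*u (d(Y, u) = 6 - (3 + ((-2*Y - 3*u) + u)) = 6 - (3 + ((-3*u - 2*Y) + u)) = 6 - (3 + (-2*Y - 2*u)) = 6 - (3 - 2*Y - 2*u) = 6 + (-3 + 2*Y + 2*u) = 3 + 2*Y + 2*u)
O(W, R) = -65 - R
O(-67, d(o(-3), 4)) - 2680 = (-65 - (3 + 2*(-5/(-3)) + 2*4)) - 2680 = (-65 - (3 + 2*(-5*(-1/3)) + 8)) - 2680 = (-65 - (3 + 2*(5/3) + 8)) - 2680 = (-65 - (3 + 10/3 + 8)) - 2680 = (-65 - 1*43/3) - 2680 = (-65 - 43/3) - 2680 = -238/3 - 2680 = -8278/3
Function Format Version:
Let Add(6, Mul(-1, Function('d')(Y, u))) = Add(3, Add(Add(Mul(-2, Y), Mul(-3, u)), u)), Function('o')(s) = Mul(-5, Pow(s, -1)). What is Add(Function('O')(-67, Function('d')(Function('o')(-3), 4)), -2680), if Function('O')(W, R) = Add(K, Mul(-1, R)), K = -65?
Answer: Rational(-8278, 3) ≈ -2759.3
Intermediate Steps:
Function('d')(Y, u) = Add(3, Mul(2, Y), Mul(2, u)) (Function('d')(Y, u) = Add(6, Mul(-1, Add(3, Add(Add(Mul(-2, Y), Mul(-3, u)), u)))) = Add(6, Mul(-1, Add(3, Add(Add(Mul(-3, u), Mul(-2, Y)), u)))) = Add(6, Mul(-1, Add(3, Add(Mul(-2, Y), Mul(-2, u))))) = Add(6, Mul(-1, Add(3, Mul(-2, Y), Mul(-2, u)))) = Add(6, Add(-3, Mul(2, Y), Mul(2, u))) = Add(3, Mul(2, Y), Mul(2, u)))
Function('O')(W, R) = Add(-65, Mul(-1, R))
Add(Function('O')(-67, Function('d')(Function('o')(-3), 4)), -2680) = Add(Add(-65, Mul(-1, Add(3, Mul(2, Mul(-5, Pow(-3, -1))), Mul(2, 4)))), -2680) = Add(Add(-65, Mul(-1, Add(3, Mul(2, Mul(-5, Rational(-1, 3))), 8))), -2680) = Add(Add(-65, Mul(-1, Add(3, Mul(2, Rational(5, 3)), 8))), -2680) = Add(Add(-65, Mul(-1, Add(3, Rational(10, 3), 8))), -2680) = Add(Add(-65, Mul(-1, Rational(43, 3))), -2680) = Add(Add(-65, Rational(-43, 3)), -2680) = Add(Rational(-238, 3), -2680) = Rational(-8278, 3)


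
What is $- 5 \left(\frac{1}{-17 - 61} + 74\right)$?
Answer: $- \frac{28855}{78} \approx -369.94$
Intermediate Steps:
$- 5 \left(\frac{1}{-17 - 61} + 74\right) = - 5 \left(\frac{1}{-78} + 74\right) = - 5 \left(- \frac{1}{78} + 74\right) = \left(-5\right) \frac{5771}{78} = - \frac{28855}{78}$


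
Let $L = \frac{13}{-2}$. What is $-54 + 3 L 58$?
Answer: $-1185$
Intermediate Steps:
$L = - \frac{13}{2}$ ($L = 13 \left(- \frac{1}{2}\right) = - \frac{13}{2} \approx -6.5$)
$-54 + 3 L 58 = -54 + 3 \left(- \frac{13}{2}\right) 58 = -54 - 1131 = -1185$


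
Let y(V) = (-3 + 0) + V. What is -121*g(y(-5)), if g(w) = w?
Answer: 968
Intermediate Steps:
y(V) = -3 + V
-121*g(y(-5)) = -121*(-3 - 5) = -121*(-8) = 968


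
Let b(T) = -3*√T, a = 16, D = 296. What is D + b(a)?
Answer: 284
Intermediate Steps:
D + b(a) = 296 - 3*√16 = 296 - 3*4 = 296 - 12 = 284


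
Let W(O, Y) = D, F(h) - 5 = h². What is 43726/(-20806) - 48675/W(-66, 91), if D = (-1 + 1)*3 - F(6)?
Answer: 505469642/426523 ≈ 1185.1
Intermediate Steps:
F(h) = 5 + h²
D = -41 (D = (-1 + 1)*3 - (5 + 6²) = 0*3 - (5 + 36) = 0 - 1*41 = 0 - 41 = -41)
W(O, Y) = -41
43726/(-20806) - 48675/W(-66, 91) = 43726/(-20806) - 48675/(-41) = 43726*(-1/20806) - 48675*(-1/41) = -21863/10403 + 48675/41 = 505469642/426523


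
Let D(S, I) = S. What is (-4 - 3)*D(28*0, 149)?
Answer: 0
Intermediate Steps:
(-4 - 3)*D(28*0, 149) = (-4 - 3)*(28*0) = -7*0 = 0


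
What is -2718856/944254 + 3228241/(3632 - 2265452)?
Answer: -4598921177567/1067866291140 ≈ -4.3066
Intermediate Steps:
-2718856/944254 + 3228241/(3632 - 2265452) = -2718856*1/944254 + 3228241/(-2261820) = -1359428/472127 + 3228241*(-1/2261820) = -1359428/472127 - 3228241/2261820 = -4598921177567/1067866291140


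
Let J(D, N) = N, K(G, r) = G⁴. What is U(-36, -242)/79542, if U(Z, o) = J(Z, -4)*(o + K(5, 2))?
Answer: -766/39771 ≈ -0.019260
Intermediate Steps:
U(Z, o) = -2500 - 4*o (U(Z, o) = -4*(o + 5⁴) = -4*(o + 625) = -4*(625 + o) = -2500 - 4*o)
U(-36, -242)/79542 = (-2500 - 4*(-242))/79542 = (-2500 + 968)*(1/79542) = -1532*1/79542 = -766/39771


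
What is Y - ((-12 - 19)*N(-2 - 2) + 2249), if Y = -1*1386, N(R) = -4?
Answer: -3759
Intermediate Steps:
Y = -1386
Y - ((-12 - 19)*N(-2 - 2) + 2249) = -1386 - ((-12 - 19)*(-4) + 2249) = -1386 - (-31*(-4) + 2249) = -1386 - (124 + 2249) = -1386 - 1*2373 = -1386 - 2373 = -3759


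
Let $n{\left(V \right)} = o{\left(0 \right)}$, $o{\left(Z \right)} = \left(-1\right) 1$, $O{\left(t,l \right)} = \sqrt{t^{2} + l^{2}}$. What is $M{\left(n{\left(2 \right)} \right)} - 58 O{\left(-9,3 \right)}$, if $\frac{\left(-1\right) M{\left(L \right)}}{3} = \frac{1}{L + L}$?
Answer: $\frac{3}{2} - 174 \sqrt{10} \approx -548.74$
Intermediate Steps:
$O{\left(t,l \right)} = \sqrt{l^{2} + t^{2}}$
$o{\left(Z \right)} = -1$
$n{\left(V \right)} = -1$
$M{\left(L \right)} = - \frac{3}{2 L}$ ($M{\left(L \right)} = - \frac{3}{L + L} = - \frac{3}{2 L}$)
$M{\left(n{\left(2 \right)} \right)} - 58 O{\left(-9,3 \right)} = - \frac{3}{2 \left(-1\right)} - 58 \sqrt{3^{2} + \left(-9\right)^{2}} = \left(- \frac{3}{2}\right) \left(-1\right) - 58 \sqrt{9 + 81} = \frac{3}{2} - 58 \sqrt{90} = \frac{3}{2} - 58 \cdot 3 \sqrt{10} = \frac{3}{2} - 174 \sqrt{10}$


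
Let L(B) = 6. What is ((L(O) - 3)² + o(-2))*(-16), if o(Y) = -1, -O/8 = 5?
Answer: -128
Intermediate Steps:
O = -40 (O = -8*5 = -40)
((L(O) - 3)² + o(-2))*(-16) = ((6 - 3)² - 1)*(-16) = (3² - 1)*(-16) = (9 - 1)*(-16) = 8*(-16) = -128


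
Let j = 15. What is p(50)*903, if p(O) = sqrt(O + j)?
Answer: 903*sqrt(65) ≈ 7280.2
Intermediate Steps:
p(O) = sqrt(15 + O) (p(O) = sqrt(O + 15) = sqrt(15 + O))
p(50)*903 = sqrt(15 + 50)*903 = sqrt(65)*903 = 903*sqrt(65)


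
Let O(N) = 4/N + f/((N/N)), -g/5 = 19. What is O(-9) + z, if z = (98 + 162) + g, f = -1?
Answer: 1472/9 ≈ 163.56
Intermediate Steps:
g = -95 (g = -5*19 = -95)
O(N) = -1 + 4/N (O(N) = 4/N - 1/(N/N) = 4/N - 1/1 = 4/N - 1*1 = 4/N - 1 = -1 + 4/N)
z = 165 (z = (98 + 162) - 95 = 260 - 95 = 165)
O(-9) + z = (4 - 1*(-9))/(-9) + 165 = -(4 + 9)/9 + 165 = -⅑*13 + 165 = -13/9 + 165 = 1472/9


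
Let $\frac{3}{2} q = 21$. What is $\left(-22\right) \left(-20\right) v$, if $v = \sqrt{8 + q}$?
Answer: $440 \sqrt{22} \approx 2063.8$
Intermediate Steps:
$q = 14$ ($q = \frac{2}{3} \cdot 21 = 14$)
$v = \sqrt{22}$ ($v = \sqrt{8 + 14} = \sqrt{22} \approx 4.6904$)
$\left(-22\right) \left(-20\right) v = \left(-22\right) \left(-20\right) \sqrt{22} = 440 \sqrt{22}$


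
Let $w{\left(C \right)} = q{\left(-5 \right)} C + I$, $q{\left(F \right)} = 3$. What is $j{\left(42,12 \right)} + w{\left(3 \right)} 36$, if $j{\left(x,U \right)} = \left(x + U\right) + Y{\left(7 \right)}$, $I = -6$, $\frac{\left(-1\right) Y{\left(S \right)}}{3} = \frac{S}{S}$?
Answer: $159$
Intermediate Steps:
$Y{\left(S \right)} = -3$ ($Y{\left(S \right)} = - 3 \frac{S}{S} = \left(-3\right) 1 = -3$)
$w{\left(C \right)} = -6 + 3 C$ ($w{\left(C \right)} = 3 C - 6 = -6 + 3 C$)
$j{\left(x,U \right)} = -3 + U + x$ ($j{\left(x,U \right)} = \left(x + U\right) - 3 = \left(U + x\right) - 3 = -3 + U + x$)
$j{\left(42,12 \right)} + w{\left(3 \right)} 36 = \left(-3 + 12 + 42\right) + \left(-6 + 3 \cdot 3\right) 36 = 51 + \left(-6 + 9\right) 36 = 51 + 3 \cdot 36 = 51 + 108 = 159$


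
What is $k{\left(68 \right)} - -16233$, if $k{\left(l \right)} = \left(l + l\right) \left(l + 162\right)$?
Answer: $47513$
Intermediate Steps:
$k{\left(l \right)} = 2 l \left(162 + l\right)$
$k{\left(68 \right)} - -16233 = 2 \cdot 68 \left(162 + 68\right) - -16233 = 2 \cdot 68 \cdot 230 + 16233 = 31280 + 16233 = 47513$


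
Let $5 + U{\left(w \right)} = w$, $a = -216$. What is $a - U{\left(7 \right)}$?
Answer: $-218$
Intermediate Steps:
$U{\left(w \right)} = -5 + w$
$a - U{\left(7 \right)} = -216 - \left(-5 + 7\right) = -216 - 2 = -218$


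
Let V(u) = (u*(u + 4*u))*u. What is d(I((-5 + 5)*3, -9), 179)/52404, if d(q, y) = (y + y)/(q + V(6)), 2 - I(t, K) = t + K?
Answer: 179/28586382 ≈ 6.2617e-6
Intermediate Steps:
V(u) = 5*u³ (V(u) = (u*(5*u))*u = (5*u²)*u = 5*u³)
I(t, K) = 2 - K - t (I(t, K) = 2 - (t + K) = 2 - (K + t) = 2 + (-K - t) = 2 - K - t)
d(q, y) = 2*y/(1080 + q) (d(q, y) = (y + y)/(q + 5*6³) = (2*y)/(q + 5*216) = (2*y)/(q + 1080) = (2*y)/(1080 + q) = 2*y/(1080 + q))
d(I((-5 + 5)*3, -9), 179)/52404 = (2*179/(1080 + (2 - 1*(-9) - (-5 + 5)*3)))/52404 = (2*179/(1080 + (2 + 9 - 0*3)))*(1/52404) = (2*179/(1080 + (2 + 9 - 1*0)))*(1/52404) = (2*179/(1080 + (2 + 9 + 0)))*(1/52404) = (2*179/(1080 + 11))*(1/52404) = (2*179/1091)*(1/52404) = (2*179*(1/1091))*(1/52404) = (358/1091)*(1/52404) = 179/28586382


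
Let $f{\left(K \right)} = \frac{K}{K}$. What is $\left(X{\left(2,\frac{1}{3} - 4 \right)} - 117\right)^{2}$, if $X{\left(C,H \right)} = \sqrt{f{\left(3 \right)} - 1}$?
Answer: $13689$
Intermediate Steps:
$f{\left(K \right)} = 1$
$X{\left(C,H \right)} = 0$ ($X{\left(C,H \right)} = \sqrt{1 - 1} = \sqrt{0} = 0$)
$\left(X{\left(2,\frac{1}{3} - 4 \right)} - 117\right)^{2} = \left(0 - 117\right)^{2} = \left(-117\right)^{2} = 13689$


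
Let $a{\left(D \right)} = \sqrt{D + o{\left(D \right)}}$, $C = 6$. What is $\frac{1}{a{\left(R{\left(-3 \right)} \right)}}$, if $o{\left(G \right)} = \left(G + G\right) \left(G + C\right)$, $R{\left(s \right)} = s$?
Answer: $- \frac{i \sqrt{21}}{21} \approx - 0.21822 i$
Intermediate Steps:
$o{\left(G \right)} = 2 G \left(6 + G\right)$ ($o{\left(G \right)} = \left(G + G\right) \left(G + 6\right) = 2 G \left(6 + G\right)$)
$a{\left(D \right)} = \sqrt{D + 2 D \left(6 + D\right)}$
$\frac{1}{a{\left(R{\left(-3 \right)} \right)}} = \frac{1}{\sqrt{- 3 \left(13 + 2 \left(-3\right)\right)}} = \frac{1}{\sqrt{- 3 \left(13 - 6\right)}} = \frac{1}{\sqrt{\left(-3\right) 7}} = \frac{1}{\sqrt{-21}} = \frac{1}{i \sqrt{21}} = - \frac{i \sqrt{21}}{21}$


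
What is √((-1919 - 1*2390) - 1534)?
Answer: I*√5843 ≈ 76.44*I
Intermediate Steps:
√((-1919 - 1*2390) - 1534) = √((-1919 - 2390) - 1534) = √(-4309 - 1534) = √(-5843) = I*√5843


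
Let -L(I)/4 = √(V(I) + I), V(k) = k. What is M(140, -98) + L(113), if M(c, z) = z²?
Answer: 9604 - 4*√226 ≈ 9543.9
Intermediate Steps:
L(I) = -4*√2*√I (L(I) = -4*√(I + I) = -4*√2*√I)
M(140, -98) + L(113) = (-98)² - 4*√2*√113 = 9604 - 4*√226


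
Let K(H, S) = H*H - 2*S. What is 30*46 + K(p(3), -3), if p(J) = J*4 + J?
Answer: 1611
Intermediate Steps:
p(J) = 5*J (p(J) = 4*J + J = 5*J)
K(H, S) = H**2 - 2*S
30*46 + K(p(3), -3) = 30*46 + ((5*3)**2 - 2*(-3)) = 1380 + (15**2 + 6) = 1380 + (225 + 6) = 1380 + 231 = 1611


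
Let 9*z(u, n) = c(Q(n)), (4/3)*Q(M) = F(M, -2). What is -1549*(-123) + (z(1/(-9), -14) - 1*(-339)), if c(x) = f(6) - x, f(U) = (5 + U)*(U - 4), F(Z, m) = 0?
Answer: 1717816/9 ≈ 1.9087e+5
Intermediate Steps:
Q(M) = 0 (Q(M) = (3/4)*0 = 0)
f(U) = (-4 + U)*(5 + U) (f(U) = (5 + U)*(-4 + U) = (-4 + U)*(5 + U))
c(x) = 22 - x (c(x) = (-20 + 6 + 6**2) - x = (-20 + 6 + 36) - x = 22 - x)
z(u, n) = 22/9 (z(u, n) = (22 - 1*0)/9 = (22 + 0)/9 = (1/9)*22 = 22/9)
-1549*(-123) + (z(1/(-9), -14) - 1*(-339)) = -1549*(-123) + (22/9 - 1*(-339)) = 190527 + (22/9 + 339) = 190527 + 3073/9 = 1717816/9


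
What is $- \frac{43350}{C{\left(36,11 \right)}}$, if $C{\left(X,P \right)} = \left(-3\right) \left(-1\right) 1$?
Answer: $-14450$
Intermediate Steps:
$C{\left(X,P \right)} = 3$ ($C{\left(X,P \right)} = 3 \cdot 1 = 3$)
$- \frac{43350}{C{\left(36,11 \right)}} = - \frac{43350}{3} = \left(-43350\right) \frac{1}{3} = -14450$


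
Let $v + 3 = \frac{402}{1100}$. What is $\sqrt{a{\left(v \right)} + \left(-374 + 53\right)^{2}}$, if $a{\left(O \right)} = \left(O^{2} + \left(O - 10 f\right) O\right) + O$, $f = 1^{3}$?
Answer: $\frac{3 \sqrt{866146507}}{275} \approx 321.06$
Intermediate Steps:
$f = 1$
$v = - \frac{1449}{550}$ ($v = -3 + \frac{402}{1100} = -3 + 402 \cdot \frac{1}{1100} = -3 + \frac{201}{550} = - \frac{1449}{550} \approx -2.6345$)
$a{\left(O \right)} = O + O^{2} + O \left(-10 + O\right)$ ($a{\left(O \right)} = \left(O^{2} + \left(O - 10\right) O\right) + O = \left(O^{2} + \left(-10 + O\right) O\right) + O = \left(O^{2} + O \left(-10 + O\right)\right) + O = O + O^{2} + O \left(-10 + O\right)$)
$\sqrt{a{\left(v \right)} + \left(-374 + 53\right)^{2}} = \sqrt{- \frac{1449 \left(-9 + 2 \left(- \frac{1449}{550}\right)\right)}{550} + \left(-374 + 53\right)^{2}} = \sqrt{- \frac{1449 \left(-9 - \frac{1449}{275}\right)}{550} + \left(-321\right)^{2}} = \sqrt{\left(- \frac{1449}{550}\right) \left(- \frac{3924}{275}\right) + 103041} = \sqrt{\frac{2842938}{75625} + 103041} = \sqrt{\frac{7795318563}{75625}} = \frac{3 \sqrt{866146507}}{275}$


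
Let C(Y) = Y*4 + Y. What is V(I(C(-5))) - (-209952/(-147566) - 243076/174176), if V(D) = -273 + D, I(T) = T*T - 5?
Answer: 1114756656527/3212806952 ≈ 346.97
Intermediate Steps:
C(Y) = 5*Y (C(Y) = 4*Y + Y = 5*Y)
I(T) = -5 + T² (I(T) = T² - 5 = -5 + T²)
V(I(C(-5))) - (-209952/(-147566) - 243076/174176) = (-273 + (-5 + (5*(-5))²)) - (-209952/(-147566) - 243076/174176) = (-273 + (-5 + (-25)²)) - (-209952*(-1/147566) - 243076*1/174176) = (-273 + (-5 + 625)) - (104976/73783 - 60769/43544) = (-273 + 620) - 1*87355817/3212806952 = 347 - 87355817/3212806952 = 1114756656527/3212806952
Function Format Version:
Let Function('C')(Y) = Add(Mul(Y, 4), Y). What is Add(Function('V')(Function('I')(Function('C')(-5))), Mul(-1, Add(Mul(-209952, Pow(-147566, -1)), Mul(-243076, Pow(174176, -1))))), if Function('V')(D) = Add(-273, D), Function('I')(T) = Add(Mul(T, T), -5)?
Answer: Rational(1114756656527, 3212806952) ≈ 346.97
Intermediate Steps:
Function('C')(Y) = Mul(5, Y) (Function('C')(Y) = Add(Mul(4, Y), Y) = Mul(5, Y))
Function('I')(T) = Add(-5, Pow(T, 2)) (Function('I')(T) = Add(Pow(T, 2), -5) = Add(-5, Pow(T, 2)))
Add(Function('V')(Function('I')(Function('C')(-5))), Mul(-1, Add(Mul(-209952, Pow(-147566, -1)), Mul(-243076, Pow(174176, -1))))) = Add(Add(-273, Add(-5, Pow(Mul(5, -5), 2))), Mul(-1, Add(Mul(-209952, Pow(-147566, -1)), Mul(-243076, Pow(174176, -1))))) = Add(Add(-273, Add(-5, Pow(-25, 2))), Mul(-1, Add(Mul(-209952, Rational(-1, 147566)), Mul(-243076, Rational(1, 174176))))) = Add(Add(-273, Add(-5, 625)), Mul(-1, Add(Rational(104976, 73783), Rational(-60769, 43544)))) = Add(Add(-273, 620), Mul(-1, Rational(87355817, 3212806952))) = Add(347, Rational(-87355817, 3212806952)) = Rational(1114756656527, 3212806952)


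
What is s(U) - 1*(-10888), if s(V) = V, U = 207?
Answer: 11095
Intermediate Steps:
s(U) - 1*(-10888) = 207 - 1*(-10888) = 207 + 10888 = 11095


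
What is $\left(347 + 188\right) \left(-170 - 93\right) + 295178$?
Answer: $154473$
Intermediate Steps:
$\left(347 + 188\right) \left(-170 - 93\right) + 295178 = 535 \left(-170 - 93\right) + 295178 = 535 \left(-263\right) + 295178 = -140705 + 295178 = 154473$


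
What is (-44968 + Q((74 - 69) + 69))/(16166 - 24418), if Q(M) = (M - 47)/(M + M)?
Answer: 6655237/1221296 ≈ 5.4493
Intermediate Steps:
Q(M) = (-47 + M)/(2*M) (Q(M) = (-47 + M)/((2*M)) = (-47 + M)*(1/(2*M)) = (-47 + M)/(2*M))
(-44968 + Q((74 - 69) + 69))/(16166 - 24418) = (-44968 + (-47 + ((74 - 69) + 69))/(2*((74 - 69) + 69)))/(16166 - 24418) = (-44968 + (-47 + (5 + 69))/(2*(5 + 69)))/(-8252) = (-44968 + (1/2)*(-47 + 74)/74)*(-1/8252) = (-44968 + (1/2)*(1/74)*27)*(-1/8252) = (-44968 + 27/148)*(-1/8252) = -6655237/148*(-1/8252) = 6655237/1221296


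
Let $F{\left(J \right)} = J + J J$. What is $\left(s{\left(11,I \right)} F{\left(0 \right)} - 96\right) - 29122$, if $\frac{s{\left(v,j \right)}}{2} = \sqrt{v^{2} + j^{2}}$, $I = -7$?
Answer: $-29218$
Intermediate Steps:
$F{\left(J \right)} = J + J^{2}$
$s{\left(v,j \right)} = 2 \sqrt{j^{2} + v^{2}}$ ($s{\left(v,j \right)} = 2 \sqrt{v^{2} + j^{2}} = 2 \sqrt{j^{2} + v^{2}}$)
$\left(s{\left(11,I \right)} F{\left(0 \right)} - 96\right) - 29122 = \left(2 \sqrt{\left(-7\right)^{2} + 11^{2}} \cdot 0 \left(1 + 0\right) - 96\right) - 29122 = \left(2 \sqrt{49 + 121} \cdot 0 \cdot 1 - 96\right) - 29122 = \left(2 \sqrt{170} \cdot 0 - 96\right) - 29122 = \left(0 - 96\right) - 29122 = -96 - 29122 = -29218$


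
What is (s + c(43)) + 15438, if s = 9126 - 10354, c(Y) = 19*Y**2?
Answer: 49341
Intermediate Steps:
s = -1228
(s + c(43)) + 15438 = (-1228 + 19*43**2) + 15438 = (-1228 + 19*1849) + 15438 = (-1228 + 35131) + 15438 = 33903 + 15438 = 49341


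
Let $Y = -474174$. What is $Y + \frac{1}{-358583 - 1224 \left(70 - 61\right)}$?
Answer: $- \frac{175254236227}{369599} \approx -4.7417 \cdot 10^{5}$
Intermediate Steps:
$Y + \frac{1}{-358583 - 1224 \left(70 - 61\right)} = -474174 + \frac{1}{-358583 - 1224 \left(70 - 61\right)} = -474174 + \frac{1}{-358583 - 11016} = -474174 + \frac{1}{-369599} = -474174 - \frac{1}{369599} = - \frac{175254236227}{369599}$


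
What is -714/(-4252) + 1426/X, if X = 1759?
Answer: 3659639/3739634 ≈ 0.97861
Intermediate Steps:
-714/(-4252) + 1426/X = -714/(-4252) + 1426/1759 = -714*(-1/4252) + 1426*(1/1759) = 357/2126 + 1426/1759 = 3659639/3739634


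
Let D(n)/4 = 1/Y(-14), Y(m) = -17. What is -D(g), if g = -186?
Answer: 4/17 ≈ 0.23529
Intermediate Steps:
D(n) = -4/17 (D(n) = 4/(-17) = 4*(-1/17) = -4/17)
-D(g) = -1*(-4/17) = 4/17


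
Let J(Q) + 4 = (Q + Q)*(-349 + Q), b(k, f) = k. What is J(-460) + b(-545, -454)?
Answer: 743731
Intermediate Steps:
J(Q) = -4 + 2*Q*(-349 + Q) (J(Q) = -4 + (Q + Q)*(-349 + Q) = -4 + (2*Q)*(-349 + Q) = -4 + 2*Q*(-349 + Q))
J(-460) + b(-545, -454) = (-4 - 698*(-460) + 2*(-460)²) - 545 = (-4 + 321080 + 2*211600) - 545 = (-4 + 321080 + 423200) - 545 = 744276 - 545 = 743731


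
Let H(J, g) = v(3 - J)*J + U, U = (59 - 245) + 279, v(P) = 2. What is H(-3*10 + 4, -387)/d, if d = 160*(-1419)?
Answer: -41/227040 ≈ -0.00018058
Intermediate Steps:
d = -227040
U = 93 (U = -186 + 279 = 93)
H(J, g) = 93 + 2*J (H(J, g) = 2*J + 93 = 93 + 2*J)
H(-3*10 + 4, -387)/d = (93 + 2*(-3*10 + 4))/(-227040) = (93 + 2*(-30 + 4))*(-1/227040) = (93 + 2*(-26))*(-1/227040) = (93 - 52)*(-1/227040) = 41*(-1/227040) = -41/227040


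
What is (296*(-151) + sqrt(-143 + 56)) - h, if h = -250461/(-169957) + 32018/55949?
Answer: -425030330456043/9508924193 + I*sqrt(87) ≈ -44698.0 + 9.3274*I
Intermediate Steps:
h = 19454725715/9508924193 (h = -250461*(-1/169957) + 32018*(1/55949) = 250461/169957 + 32018/55949 = 19454725715/9508924193 ≈ 2.0459)
(296*(-151) + sqrt(-143 + 56)) - h = (296*(-151) + sqrt(-143 + 56)) - 1*19454725715/9508924193 = (-44696 + sqrt(-87)) - 19454725715/9508924193 = (-44696 + I*sqrt(87)) - 19454725715/9508924193 = -425030330456043/9508924193 + I*sqrt(87)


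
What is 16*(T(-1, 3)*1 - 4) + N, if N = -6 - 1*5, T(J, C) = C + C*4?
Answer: 165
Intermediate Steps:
T(J, C) = 5*C (T(J, C) = C + 4*C = 5*C)
N = -11 (N = -6 - 5 = -11)
16*(T(-1, 3)*1 - 4) + N = 16*((5*3)*1 - 4) - 11 = 16*(15*1 - 4) - 11 = 16*(15 - 4) - 11 = 16*11 - 11 = 176 - 11 = 165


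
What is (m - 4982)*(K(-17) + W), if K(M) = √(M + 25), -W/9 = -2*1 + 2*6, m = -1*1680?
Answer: 599580 - 13324*√2 ≈ 5.8074e+5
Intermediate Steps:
m = -1680
W = -90 (W = -9*(-2*1 + 2*6) = -9*(-2 + 12) = -9*10 = -90)
K(M) = √(25 + M)
(m - 4982)*(K(-17) + W) = (-1680 - 4982)*(√(25 - 17) - 90) = -6662*(√8 - 90) = -6662*(2*√2 - 90) = -6662*(-90 + 2*√2) = 599580 - 13324*√2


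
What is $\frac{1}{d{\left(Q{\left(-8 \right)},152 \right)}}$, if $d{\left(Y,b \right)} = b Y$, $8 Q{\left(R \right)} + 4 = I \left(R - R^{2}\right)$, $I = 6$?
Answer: $- \frac{1}{8284} \approx -0.00012071$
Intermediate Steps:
$Q{\left(R \right)} = - \frac{1}{2} - \frac{3 R^{2}}{4} + \frac{3 R}{4}$ ($Q{\left(R \right)} = - \frac{1}{2} + \frac{6 \left(R - R^{2}\right)}{8} = - \frac{1}{2} + \frac{- 6 R^{2} + 6 R}{8} = - \frac{1}{2} - \left(- \frac{3 R}{4} + \frac{3 R^{2}}{4}\right) = - \frac{1}{2} - \frac{3 R^{2}}{4} + \frac{3 R}{4}$)
$d{\left(Y,b \right)} = Y b$
$\frac{1}{d{\left(Q{\left(-8 \right)},152 \right)}} = \frac{1}{\left(- \frac{1}{2} - \frac{3 \left(-8\right)^{2}}{4} + \frac{3}{4} \left(-8\right)\right) 152} = \frac{1}{\left(- \frac{1}{2} - 48 - 6\right) 152} = \frac{1}{\left(- \frac{109}{2}\right) 152} = \frac{1}{-8284} = - \frac{1}{8284}$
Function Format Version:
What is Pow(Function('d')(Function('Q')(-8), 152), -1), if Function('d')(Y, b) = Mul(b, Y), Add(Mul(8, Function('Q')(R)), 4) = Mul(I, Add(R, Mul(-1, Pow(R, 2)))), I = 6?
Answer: Rational(-1, 8284) ≈ -0.00012071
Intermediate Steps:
Function('Q')(R) = Add(Rational(-1, 2), Mul(Rational(-3, 4), Pow(R, 2)), Mul(Rational(3, 4), R)) (Function('Q')(R) = Add(Rational(-1, 2), Mul(Rational(1, 8), Mul(6, Add(R, Mul(-1, Pow(R, 2)))))) = Add(Rational(-1, 2), Mul(Rational(1, 8), Add(Mul(-6, Pow(R, 2)), Mul(6, R)))) = Add(Rational(-1, 2), Add(Mul(Rational(-3, 4), Pow(R, 2)), Mul(Rational(3, 4), R))) = Add(Rational(-1, 2), Mul(Rational(-3, 4), Pow(R, 2)), Mul(Rational(3, 4), R)))
Function('d')(Y, b) = Mul(Y, b)
Pow(Function('d')(Function('Q')(-8), 152), -1) = Pow(Mul(Add(Rational(-1, 2), Mul(Rational(-3, 4), Pow(-8, 2)), Mul(Rational(3, 4), -8)), 152), -1) = Pow(Mul(Add(Rational(-1, 2), Mul(Rational(-3, 4), 64), -6), 152), -1) = Pow(Mul(Add(Rational(-1, 2), -48, -6), 152), -1) = Pow(Mul(Rational(-109, 2), 152), -1) = Pow(-8284, -1) = Rational(-1, 8284)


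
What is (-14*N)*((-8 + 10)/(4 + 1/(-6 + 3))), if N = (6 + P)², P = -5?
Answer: -84/11 ≈ -7.6364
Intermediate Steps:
N = 1 (N = (6 - 5)² = 1² = 1)
(-14*N)*((-8 + 10)/(4 + 1/(-6 + 3))) = (-14*1)*((-8 + 10)/(4 + 1/(-6 + 3))) = -28/(4 + 1/(-3)) = -28/(4 - ⅓) = -28/11/3 = -28*3/11 = -14*6/11 = -84/11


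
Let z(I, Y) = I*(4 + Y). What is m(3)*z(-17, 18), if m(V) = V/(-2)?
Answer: 561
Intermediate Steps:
m(V) = -V/2 (m(V) = V*(-1/2) = -V/2)
m(3)*z(-17, 18) = (-1/2*3)*(-17*(4 + 18)) = -(-51)*22/2 = -3/2*(-374) = 561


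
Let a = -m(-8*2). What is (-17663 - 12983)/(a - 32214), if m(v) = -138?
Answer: 1393/1458 ≈ 0.95542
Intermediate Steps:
a = 138 (a = -1*(-138) = 138)
(-17663 - 12983)/(a - 32214) = (-17663 - 12983)/(138 - 32214) = -30646/(-32076) = -30646*(-1/32076) = 1393/1458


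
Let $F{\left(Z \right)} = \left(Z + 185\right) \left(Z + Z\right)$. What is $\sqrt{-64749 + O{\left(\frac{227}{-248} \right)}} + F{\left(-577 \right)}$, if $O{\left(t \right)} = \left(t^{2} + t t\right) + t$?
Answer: $452368 + \frac{i \sqrt{3982275734}}{248} \approx 4.5237 \cdot 10^{5} + 254.46 i$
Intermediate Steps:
$O{\left(t \right)} = t + 2 t^{2}$ ($O{\left(t \right)} = \left(t^{2} + t^{2}\right) + t = 2 t^{2} + t = t + 2 t^{2}$)
$F{\left(Z \right)} = 2 Z \left(185 + Z\right)$ ($F{\left(Z \right)} = \left(185 + Z\right) 2 Z = 2 Z \left(185 + Z\right)$)
$\sqrt{-64749 + O{\left(\frac{227}{-248} \right)}} + F{\left(-577 \right)} = \sqrt{-64749 + \frac{227}{-248} \left(1 + 2 \frac{227}{-248}\right)} + 2 \left(-577\right) \left(185 - 577\right) = \sqrt{-64749 + 227 \left(- \frac{1}{248}\right) \left(1 + 2 \cdot 227 \left(- \frac{1}{248}\right)\right)} + 2 \left(-577\right) \left(-392\right) = \sqrt{-64749 - \frac{227 \left(1 + 2 \left(- \frac{227}{248}\right)\right)}{248}} + 452368 = \sqrt{-64749 - \frac{227 \left(1 - \frac{227}{124}\right)}{248}} + 452368 = \sqrt{-64749 - - \frac{23381}{30752}} + 452368 = \sqrt{-64749 + \frac{23381}{30752}} + 452368 = \sqrt{- \frac{1991137867}{30752}} + 452368 = \frac{i \sqrt{3982275734}}{248} + 452368 = 452368 + \frac{i \sqrt{3982275734}}{248}$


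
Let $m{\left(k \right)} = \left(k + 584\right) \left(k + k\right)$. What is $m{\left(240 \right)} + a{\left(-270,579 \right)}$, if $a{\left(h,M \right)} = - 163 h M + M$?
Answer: $25877889$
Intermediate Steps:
$a{\left(h,M \right)} = M - 163 M h$ ($a{\left(h,M \right)} = - 163 M h + M = M - 163 M h$)
$m{\left(k \right)} = 2 k \left(584 + k\right)$ ($m{\left(k \right)} = \left(584 + k\right) 2 k = 2 k \left(584 + k\right)$)
$m{\left(240 \right)} + a{\left(-270,579 \right)} = 2 \cdot 240 \left(584 + 240\right) + 579 \left(1 - -44010\right) = 2 \cdot 240 \cdot 824 + 579 \left(1 + 44010\right) = 395520 + 579 \cdot 44011 = 395520 + 25482369 = 25877889$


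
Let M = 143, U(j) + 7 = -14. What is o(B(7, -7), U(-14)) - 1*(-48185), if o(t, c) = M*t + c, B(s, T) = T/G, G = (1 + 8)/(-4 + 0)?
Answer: 437480/9 ≈ 48609.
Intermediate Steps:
G = -9/4 (G = 9/(-4) = 9*(-¼) = -9/4 ≈ -2.2500)
B(s, T) = -4*T/9 (B(s, T) = T/(-9/4) = T*(-4/9) = -4*T/9)
U(j) = -21 (U(j) = -7 - 14 = -21)
o(t, c) = c + 143*t (o(t, c) = 143*t + c = c + 143*t)
o(B(7, -7), U(-14)) - 1*(-48185) = (-21 + 143*(-4/9*(-7))) - 1*(-48185) = (-21 + 143*(28/9)) + 48185 = (-21 + 4004/9) + 48185 = 3815/9 + 48185 = 437480/9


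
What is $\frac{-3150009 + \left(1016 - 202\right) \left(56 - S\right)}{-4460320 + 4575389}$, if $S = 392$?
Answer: $- \frac{3423513}{115069} \approx -29.752$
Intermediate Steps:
$\frac{-3150009 + \left(1016 - 202\right) \left(56 - S\right)}{-4460320 + 4575389} = \frac{-3150009 + \left(1016 - 202\right) \left(56 - 392\right)}{-4460320 + 4575389} = \frac{-3150009 + 814 \left(56 - 392\right)}{115069} = \left(-3150009 + 814 \left(-336\right)\right) \frac{1}{115069} = \left(-3150009 - 273504\right) \frac{1}{115069} = \left(-3423513\right) \frac{1}{115069} = - \frac{3423513}{115069}$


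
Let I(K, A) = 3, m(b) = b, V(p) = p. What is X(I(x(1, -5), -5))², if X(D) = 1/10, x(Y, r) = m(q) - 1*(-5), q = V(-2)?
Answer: 1/100 ≈ 0.010000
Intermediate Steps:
q = -2
x(Y, r) = 3 (x(Y, r) = -2 - 1*(-5) = -2 + 5 = 3)
X(D) = ⅒
X(I(x(1, -5), -5))² = (⅒)² = 1/100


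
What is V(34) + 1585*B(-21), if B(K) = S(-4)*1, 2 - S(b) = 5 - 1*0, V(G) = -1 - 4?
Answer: -4760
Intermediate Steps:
V(G) = -5
S(b) = -3 (S(b) = 2 - (5 - 1*0) = 2 - (5 + 0) = 2 - 1*5 = 2 - 5 = -3)
B(K) = -3 (B(K) = -3*1 = -3)
V(34) + 1585*B(-21) = -5 + 1585*(-3) = -5 - 4755 = -4760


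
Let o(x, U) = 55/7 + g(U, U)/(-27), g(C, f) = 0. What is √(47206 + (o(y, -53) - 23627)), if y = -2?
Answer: 2*√288939/7 ≈ 153.58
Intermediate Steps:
o(x, U) = 55/7 (o(x, U) = 55/7 + 0/(-27) = 55*(⅐) + 0*(-1/27) = 55/7 + 0 = 55/7)
√(47206 + (o(y, -53) - 23627)) = √(47206 + (55/7 - 23627)) = √(47206 - 165334/7) = √(165108/7) = 2*√288939/7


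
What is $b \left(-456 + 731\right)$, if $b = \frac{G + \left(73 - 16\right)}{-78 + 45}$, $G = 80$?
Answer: $- \frac{3425}{3} \approx -1141.7$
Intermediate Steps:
$b = - \frac{137}{33}$ ($b = \frac{80 + \left(73 - 16\right)}{-78 + 45} = \frac{80 + \left(73 - 16\right)}{-33} = \left(80 + 57\right) \left(- \frac{1}{33}\right) = 137 \left(- \frac{1}{33}\right) = - \frac{137}{33} \approx -4.1515$)
$b \left(-456 + 731\right) = - \frac{137 \left(-456 + 731\right)}{33} = \left(- \frac{137}{33}\right) 275 = - \frac{3425}{3}$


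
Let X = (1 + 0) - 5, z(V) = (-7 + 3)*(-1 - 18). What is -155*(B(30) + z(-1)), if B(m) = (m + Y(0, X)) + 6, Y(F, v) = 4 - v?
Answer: -18600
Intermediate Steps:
z(V) = 76 (z(V) = -4*(-19) = 76)
X = -4 (X = 1 - 5 = -4)
B(m) = 14 + m (B(m) = (m + (4 - 1*(-4))) + 6 = (m + (4 + 4)) + 6 = (m + 8) + 6 = (8 + m) + 6 = 14 + m)
-155*(B(30) + z(-1)) = -155*((14 + 30) + 76) = -155*(44 + 76) = -155*120 = -18600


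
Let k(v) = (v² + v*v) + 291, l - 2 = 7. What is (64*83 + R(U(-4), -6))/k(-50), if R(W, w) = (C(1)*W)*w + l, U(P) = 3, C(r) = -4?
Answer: 5393/5291 ≈ 1.0193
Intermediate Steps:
l = 9 (l = 2 + 7 = 9)
R(W, w) = 9 - 4*W*w (R(W, w) = (-4*W)*w + 9 = -4*W*w + 9 = 9 - 4*W*w)
k(v) = 291 + 2*v² (k(v) = (v² + v²) + 291 = 2*v² + 291 = 291 + 2*v²)
(64*83 + R(U(-4), -6))/k(-50) = (64*83 + (9 - 4*3*(-6)))/(291 + 2*(-50)²) = (5312 + (9 + 72))/(291 + 2*2500) = (5312 + 81)/(291 + 5000) = 5393/5291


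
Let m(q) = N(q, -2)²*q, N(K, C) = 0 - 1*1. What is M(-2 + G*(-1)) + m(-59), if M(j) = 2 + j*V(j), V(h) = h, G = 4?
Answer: -21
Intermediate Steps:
N(K, C) = -1 (N(K, C) = 0 - 1 = -1)
M(j) = 2 + j² (M(j) = 2 + j*j = 2 + j²)
m(q) = q (m(q) = (-1)²*q = 1*q = q)
M(-2 + G*(-1)) + m(-59) = (2 + (-2 + 4*(-1))²) - 59 = (2 + (-2 - 4)²) - 59 = (2 + (-6)²) - 59 = (2 + 36) - 59 = 38 - 59 = -21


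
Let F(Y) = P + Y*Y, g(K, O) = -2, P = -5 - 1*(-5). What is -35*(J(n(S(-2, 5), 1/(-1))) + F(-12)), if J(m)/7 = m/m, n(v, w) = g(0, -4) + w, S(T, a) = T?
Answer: -5285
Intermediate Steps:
P = 0 (P = -5 + 5 = 0)
n(v, w) = -2 + w
F(Y) = Y² (F(Y) = 0 + Y*Y = 0 + Y² = Y²)
J(m) = 7 (J(m) = 7*(m/m) = 7*1 = 7)
-35*(J(n(S(-2, 5), 1/(-1))) + F(-12)) = -35*(7 + (-12)²) = -35*(7 + 144) = -35*151 = -5285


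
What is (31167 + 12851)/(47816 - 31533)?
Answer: 44018/16283 ≈ 2.7033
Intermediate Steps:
(31167 + 12851)/(47816 - 31533) = 44018/16283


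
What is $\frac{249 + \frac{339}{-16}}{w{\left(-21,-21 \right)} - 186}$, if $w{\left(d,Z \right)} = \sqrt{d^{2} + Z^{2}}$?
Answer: $- \frac{37665}{29968} - \frac{8505 \sqrt{2}}{59936} \approx -1.4575$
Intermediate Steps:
$w{\left(d,Z \right)} = \sqrt{Z^{2} + d^{2}}$
$\frac{249 + \frac{339}{-16}}{w{\left(-21,-21 \right)} - 186} = \frac{249 + \frac{339}{-16}}{\sqrt{\left(-21\right)^{2} + \left(-21\right)^{2}} - 186} = \frac{249 + 339 \left(- \frac{1}{16}\right)}{\sqrt{441 + 441} - 186} = \frac{249 - \frac{339}{16}}{\sqrt{882} - 186} = \frac{3645}{16 \left(21 \sqrt{2} - 186\right)} = \frac{3645}{16 \left(-186 + 21 \sqrt{2}\right)}$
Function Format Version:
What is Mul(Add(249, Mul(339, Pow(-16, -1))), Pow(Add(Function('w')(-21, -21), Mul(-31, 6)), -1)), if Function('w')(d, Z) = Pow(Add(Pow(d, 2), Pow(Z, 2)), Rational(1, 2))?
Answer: Add(Rational(-37665, 29968), Mul(Rational(-8505, 59936), Pow(2, Rational(1, 2)))) ≈ -1.4575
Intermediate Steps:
Function('w')(d, Z) = Pow(Add(Pow(Z, 2), Pow(d, 2)), Rational(1, 2))
Mul(Add(249, Mul(339, Pow(-16, -1))), Pow(Add(Function('w')(-21, -21), Mul(-31, 6)), -1)) = Mul(Add(249, Mul(339, Pow(-16, -1))), Pow(Add(Pow(Add(Pow(-21, 2), Pow(-21, 2)), Rational(1, 2)), Mul(-31, 6)), -1)) = Mul(Add(249, Mul(339, Rational(-1, 16))), Pow(Add(Pow(Add(441, 441), Rational(1, 2)), -186), -1)) = Mul(Add(249, Rational(-339, 16)), Pow(Add(Pow(882, Rational(1, 2)), -186), -1)) = Mul(Rational(3645, 16), Pow(Add(Mul(21, Pow(2, Rational(1, 2))), -186), -1)) = Mul(Rational(3645, 16), Pow(Add(-186, Mul(21, Pow(2, Rational(1, 2)))), -1))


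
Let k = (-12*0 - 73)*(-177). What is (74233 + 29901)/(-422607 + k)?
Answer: -52067/204843 ≈ -0.25418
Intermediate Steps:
k = 12921 (k = (0 - 73)*(-177) = -73*(-177) = 12921)
(74233 + 29901)/(-422607 + k) = (74233 + 29901)/(-422607 + 12921) = 104134/(-409686) = 104134*(-1/409686) = -52067/204843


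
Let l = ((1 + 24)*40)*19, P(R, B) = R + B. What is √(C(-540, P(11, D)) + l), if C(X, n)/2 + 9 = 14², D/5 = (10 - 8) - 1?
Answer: √19374 ≈ 139.19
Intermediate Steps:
D = 5 (D = 5*((10 - 8) - 1) = 5*(2 - 1) = 5*1 = 5)
P(R, B) = B + R
C(X, n) = 374 (C(X, n) = -18 + 2*14² = -18 + 2*196 = -18 + 392 = 374)
l = 19000 (l = (25*40)*19 = 1000*19 = 19000)
√(C(-540, P(11, D)) + l) = √(374 + 19000) = √19374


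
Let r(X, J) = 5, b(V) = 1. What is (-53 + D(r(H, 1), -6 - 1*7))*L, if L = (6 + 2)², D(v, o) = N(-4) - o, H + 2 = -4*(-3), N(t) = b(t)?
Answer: -2496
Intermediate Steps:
N(t) = 1
H = 10 (H = -2 - 4*(-3) = -2 + 12 = 10)
D(v, o) = 1 - o
L = 64 (L = 8² = 64)
(-53 + D(r(H, 1), -6 - 1*7))*L = (-53 + (1 - (-6 - 1*7)))*64 = (-53 + (1 - (-6 - 7)))*64 = (-53 + (1 - 1*(-13)))*64 = (-53 + (1 + 13))*64 = (-53 + 14)*64 = -39*64 = -2496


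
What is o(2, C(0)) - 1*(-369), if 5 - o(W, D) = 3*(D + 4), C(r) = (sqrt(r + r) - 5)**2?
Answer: 287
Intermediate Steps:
C(r) = (-5 + sqrt(2)*sqrt(r))**2 (C(r) = (sqrt(2*r) - 5)**2 = (sqrt(2)*sqrt(r) - 5)**2 = (-5 + sqrt(2)*sqrt(r))**2)
o(W, D) = -7 - 3*D (o(W, D) = 5 - 3*(D + 4) = 5 - 3*(4 + D) = 5 - (12 + 3*D) = 5 + (-12 - 3*D) = -7 - 3*D)
o(2, C(0)) - 1*(-369) = (-7 - 3*(-5 + sqrt(2)*sqrt(0))**2) - 1*(-369) = (-7 - 3*(-5 + sqrt(2)*0)**2) + 369 = (-7 - 3*(-5 + 0)**2) + 369 = (-7 - 3*(-5)**2) + 369 = (-7 - 3*25) + 369 = (-7 - 75) + 369 = -82 + 369 = 287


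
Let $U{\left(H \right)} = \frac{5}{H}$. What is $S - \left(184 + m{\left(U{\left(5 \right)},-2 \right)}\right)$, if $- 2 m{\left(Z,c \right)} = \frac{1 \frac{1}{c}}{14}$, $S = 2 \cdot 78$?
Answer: $- \frac{1569}{56} \approx -28.018$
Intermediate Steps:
$S = 156$
$m{\left(Z,c \right)} = - \frac{1}{28 c}$ ($m{\left(Z,c \right)} = - \frac{1 \frac{1}{c} \frac{1}{14}}{2} = - \frac{\frac{1}{c} \frac{1}{14}}{2} = - \frac{\frac{1}{14} \frac{1}{c}}{2} = - \frac{1}{28 c}$)
$S - \left(184 + m{\left(U{\left(5 \right)},-2 \right)}\right) = 156 - \left(184 - \frac{1}{28 \left(-2\right)}\right) = 156 - \left(184 - - \frac{1}{56}\right) = 156 - \frac{10305}{56} = - \frac{1569}{56}$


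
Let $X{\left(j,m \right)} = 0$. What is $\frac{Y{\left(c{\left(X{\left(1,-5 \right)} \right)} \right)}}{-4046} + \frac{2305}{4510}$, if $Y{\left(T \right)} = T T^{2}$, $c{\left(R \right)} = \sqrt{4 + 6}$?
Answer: $\frac{461}{902} - \frac{5 \sqrt{10}}{2023} \approx 0.50327$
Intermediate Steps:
$c{\left(R \right)} = \sqrt{10}$
$Y{\left(T \right)} = T^{3}$
$\frac{Y{\left(c{\left(X{\left(1,-5 \right)} \right)} \right)}}{-4046} + \frac{2305}{4510} = \frac{\left(\sqrt{10}\right)^{3}}{-4046} + \frac{2305}{4510} = 10 \sqrt{10} \left(- \frac{1}{4046}\right) + 2305 \cdot \frac{1}{4510} = - \frac{5 \sqrt{10}}{2023} + \frac{461}{902} = \frac{461}{902} - \frac{5 \sqrt{10}}{2023}$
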